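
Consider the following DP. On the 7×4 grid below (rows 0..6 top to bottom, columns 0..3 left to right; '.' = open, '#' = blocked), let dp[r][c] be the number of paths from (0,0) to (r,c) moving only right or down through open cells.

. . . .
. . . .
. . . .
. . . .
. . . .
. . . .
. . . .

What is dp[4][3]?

35

r\c   0   1   2   3
  0   1   1   1   1
  1   1   2   3   4
  2   1   3   6  10
  3   1   4  10  20
  4   1   5  15  35
  5   1   6  21  56
  6   1   7  28  84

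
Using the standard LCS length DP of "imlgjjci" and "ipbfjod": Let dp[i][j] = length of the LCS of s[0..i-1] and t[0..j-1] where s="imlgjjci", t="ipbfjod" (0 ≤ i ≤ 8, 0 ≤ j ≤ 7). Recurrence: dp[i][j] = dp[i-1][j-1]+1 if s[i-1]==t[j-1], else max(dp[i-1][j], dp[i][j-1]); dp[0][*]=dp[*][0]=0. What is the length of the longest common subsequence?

   ''  i  p  b  f  j  o  d
''  0  0  0  0  0  0  0  0
 i  0  1  1  1  1  1  1  1
 m  0  1  1  1  1  1  1  1
 l  0  1  1  1  1  1  1  1
 g  0  1  1  1  1  1  1  1
 j  0  1  1  1  1  2  2  2
 j  0  1  1  1  1  2  2  2
 c  0  1  1  1  1  2  2  2
 i  0  1  1  1  1  2  2  2

2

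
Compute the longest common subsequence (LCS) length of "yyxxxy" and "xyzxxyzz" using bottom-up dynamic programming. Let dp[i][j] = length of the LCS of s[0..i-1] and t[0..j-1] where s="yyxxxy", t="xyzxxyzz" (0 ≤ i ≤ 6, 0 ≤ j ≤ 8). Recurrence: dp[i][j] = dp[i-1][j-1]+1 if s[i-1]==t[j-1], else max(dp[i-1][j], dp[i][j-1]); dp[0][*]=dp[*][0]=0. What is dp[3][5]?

2

   ''  x  y  z  x  x  y  z  z
''  0  0  0  0  0  0  0  0  0
 y  0  0  1  1  1  1  1  1  1
 y  0  0  1  1  1  1  2  2  2
 x  0  1  1  1  2  2  2  2  2
 x  0  1  1  1  2  3  3  3  3
 x  0  1  1  1  2  3  3  3  3
 y  0  1  2  2  2  3  4  4  4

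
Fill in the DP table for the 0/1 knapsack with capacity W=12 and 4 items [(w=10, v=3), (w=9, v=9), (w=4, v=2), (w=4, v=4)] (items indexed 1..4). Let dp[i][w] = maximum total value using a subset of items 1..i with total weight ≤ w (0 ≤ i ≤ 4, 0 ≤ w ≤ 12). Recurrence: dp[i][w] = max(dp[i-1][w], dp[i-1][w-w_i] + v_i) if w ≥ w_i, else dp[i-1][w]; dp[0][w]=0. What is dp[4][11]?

i\w   0   1   2   3   4   5   6   7   8   9  10  11  12
  0   0   0   0   0   0   0   0   0   0   0   0   0   0
  1   0   0   0   0   0   0   0   0   0   0   3   3   3
  2   0   0   0   0   0   0   0   0   0   9   9   9   9
  3   0   0   0   0   2   2   2   2   2   9   9   9   9
  4   0   0   0   0   4   4   4   4   6   9   9   9   9

9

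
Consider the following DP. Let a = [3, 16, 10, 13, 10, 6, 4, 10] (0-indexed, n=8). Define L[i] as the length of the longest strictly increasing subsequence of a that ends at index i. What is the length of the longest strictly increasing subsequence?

3

   i    0    1    2    3    4    5    6    7
a[i]    3   16   10   13   10    6    4   10
L[i]    1    2    2    3    2    2    2    3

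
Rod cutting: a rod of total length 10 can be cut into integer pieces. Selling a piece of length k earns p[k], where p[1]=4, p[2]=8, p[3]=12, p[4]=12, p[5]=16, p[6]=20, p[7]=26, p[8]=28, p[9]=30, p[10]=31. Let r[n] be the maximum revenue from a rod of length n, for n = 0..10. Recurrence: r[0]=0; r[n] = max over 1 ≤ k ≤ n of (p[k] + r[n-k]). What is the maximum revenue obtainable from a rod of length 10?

40

   n    0    1    2    3    4    5    6    7    8    9   10
r[n]    0    4    8   12   16   20   24   28   32   36   40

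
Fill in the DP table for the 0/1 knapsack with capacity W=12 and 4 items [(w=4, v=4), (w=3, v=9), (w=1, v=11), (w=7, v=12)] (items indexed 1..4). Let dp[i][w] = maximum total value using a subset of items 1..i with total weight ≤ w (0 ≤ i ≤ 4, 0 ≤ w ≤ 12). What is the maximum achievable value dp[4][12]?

32

i\w   0   1   2   3   4   5   6   7   8   9  10  11  12
  0   0   0   0   0   0   0   0   0   0   0   0   0   0
  1   0   0   0   0   4   4   4   4   4   4   4   4   4
  2   0   0   0   9   9   9   9  13  13  13  13  13  13
  3   0  11  11  11  20  20  20  20  24  24  24  24  24
  4   0  11  11  11  20  20  20  20  24  24  24  32  32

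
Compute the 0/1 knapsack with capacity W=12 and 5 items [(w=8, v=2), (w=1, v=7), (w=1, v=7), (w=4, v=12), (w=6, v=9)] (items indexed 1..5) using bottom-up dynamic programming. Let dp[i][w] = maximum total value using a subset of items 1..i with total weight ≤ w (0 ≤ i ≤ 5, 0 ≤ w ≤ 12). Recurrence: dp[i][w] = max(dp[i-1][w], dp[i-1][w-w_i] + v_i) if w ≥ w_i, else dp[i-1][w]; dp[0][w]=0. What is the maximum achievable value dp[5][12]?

35

i\w   0   1   2   3   4   5   6   7   8   9  10  11  12
  0   0   0   0   0   0   0   0   0   0   0   0   0   0
  1   0   0   0   0   0   0   0   0   2   2   2   2   2
  2   0   7   7   7   7   7   7   7   7   9   9   9   9
  3   0   7  14  14  14  14  14  14  14  14  16  16  16
  4   0   7  14  14  14  19  26  26  26  26  26  26  26
  5   0   7  14  14  14  19  26  26  26  26  26  28  35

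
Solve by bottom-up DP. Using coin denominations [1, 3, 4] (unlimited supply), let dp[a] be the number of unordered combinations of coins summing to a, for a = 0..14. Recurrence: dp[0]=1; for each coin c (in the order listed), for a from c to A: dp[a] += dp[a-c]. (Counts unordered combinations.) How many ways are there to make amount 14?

13

after  coin     0     1     2     3     4     5     6     7     8     9    10    11    12    13    14
          1     1     1     1     1     1     1     1     1     1     1     1     1     1     1     1
          3     1     1     1     2     2     2     3     3     3     4     4     4     5     5     5
          4     1     1     1     2     3     3     4     5     6     7     8     9    11    12    13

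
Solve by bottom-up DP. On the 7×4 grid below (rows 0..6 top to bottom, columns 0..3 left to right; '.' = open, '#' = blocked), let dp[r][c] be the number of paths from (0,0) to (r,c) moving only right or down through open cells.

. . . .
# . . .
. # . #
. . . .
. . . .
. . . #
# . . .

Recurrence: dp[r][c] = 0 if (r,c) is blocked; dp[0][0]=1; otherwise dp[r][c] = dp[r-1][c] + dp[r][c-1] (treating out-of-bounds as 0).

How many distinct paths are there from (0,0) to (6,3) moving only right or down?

2

r\c   0   1   2   3
  0   1   1   1   1
  1   0   1   2   3
  2   0   0   2   0
  3   0   0   2   2
  4   0   0   2   4
  5   0   0   2   0
  6   0   0   2   2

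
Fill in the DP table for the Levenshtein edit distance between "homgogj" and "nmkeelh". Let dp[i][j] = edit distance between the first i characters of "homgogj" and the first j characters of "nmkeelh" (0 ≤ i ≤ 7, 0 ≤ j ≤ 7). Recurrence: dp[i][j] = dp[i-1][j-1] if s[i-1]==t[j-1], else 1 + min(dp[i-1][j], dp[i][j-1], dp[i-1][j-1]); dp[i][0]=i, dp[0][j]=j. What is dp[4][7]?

   ''  n  m  k  e  e  l  h
''  0  1  2  3  4  5  6  7
 h  1  1  2  3  4  5  6  6
 o  2  2  2  3  4  5  6  7
 m  3  3  2  3  4  5  6  7
 g  4  4  3  3  4  5  6  7
 o  5  5  4  4  4  5  6  7
 g  6  6  5  5  5  5  6  7
 j  7  7  6  6  6  6  6  7

7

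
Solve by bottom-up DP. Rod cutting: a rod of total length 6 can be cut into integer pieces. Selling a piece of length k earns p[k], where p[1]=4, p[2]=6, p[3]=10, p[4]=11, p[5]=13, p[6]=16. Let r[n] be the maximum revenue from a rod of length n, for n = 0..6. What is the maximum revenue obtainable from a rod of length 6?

   n    0    1    2    3    4    5    6
r[n]    0    4    8   12   16   20   24

24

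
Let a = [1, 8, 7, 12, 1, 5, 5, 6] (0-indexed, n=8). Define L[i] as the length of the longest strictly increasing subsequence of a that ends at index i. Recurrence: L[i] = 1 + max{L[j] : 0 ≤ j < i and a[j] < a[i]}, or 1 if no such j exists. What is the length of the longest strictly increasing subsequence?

3

   i    0    1    2    3    4    5    6    7
a[i]    1    8    7   12    1    5    5    6
L[i]    1    2    2    3    1    2    2    3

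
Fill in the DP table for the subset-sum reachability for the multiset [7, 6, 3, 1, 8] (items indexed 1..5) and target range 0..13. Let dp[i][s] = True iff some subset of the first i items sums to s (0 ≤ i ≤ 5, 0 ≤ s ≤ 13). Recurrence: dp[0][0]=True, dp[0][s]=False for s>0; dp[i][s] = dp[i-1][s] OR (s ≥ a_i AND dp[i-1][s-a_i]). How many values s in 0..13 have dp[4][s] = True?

11

i\s   0   1   2   3   4   5   6   7   8   9  10  11  12  13
  0   T   F   F   F   F   F   F   F   F   F   F   F   F   F
  1   T   F   F   F   F   F   F   T   F   F   F   F   F   F
  2   T   F   F   F   F   F   T   T   F   F   F   F   F   T
  3   T   F   F   T   F   F   T   T   F   T   T   F   F   T
  4   T   T   F   T   T   F   T   T   T   T   T   T   F   T
  5   T   T   F   T   T   F   T   T   T   T   T   T   T   T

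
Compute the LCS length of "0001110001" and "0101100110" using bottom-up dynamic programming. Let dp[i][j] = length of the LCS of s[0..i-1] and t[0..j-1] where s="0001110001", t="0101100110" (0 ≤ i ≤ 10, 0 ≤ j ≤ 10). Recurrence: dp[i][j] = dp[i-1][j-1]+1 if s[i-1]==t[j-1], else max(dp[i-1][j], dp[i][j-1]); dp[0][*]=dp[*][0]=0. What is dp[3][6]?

   ''  0  1  0  1  1  0  0  1  1  0
''  0  0  0  0  0  0  0  0  0  0  0
 0  0  1  1  1  1  1  1  1  1  1  1
 0  0  1  1  2  2  2  2  2  2  2  2
 0  0  1  1  2  2  2  3  3  3  3  3
 1  0  1  2  2  3  3  3  3  4  4  4
 1  0  1  2  2  3  4  4  4  4  5  5
 1  0  1  2  2  3  4  4  4  5  5  5
 0  0  1  2  3  3  4  5  5  5  5  6
 0  0  1  2  3  3  4  5  6  6  6  6
 0  0  1  2  3  3  4  5  6  6  6  7
 1  0  1  2  3  4  4  5  6  7  7  7

3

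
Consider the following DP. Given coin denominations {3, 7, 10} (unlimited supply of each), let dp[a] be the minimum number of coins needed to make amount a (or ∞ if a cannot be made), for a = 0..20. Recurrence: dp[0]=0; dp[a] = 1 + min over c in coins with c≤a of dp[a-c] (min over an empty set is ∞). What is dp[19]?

 a  0  1  2  3  4  5  6  7  8  9 10 11 12 13 14 15 16 17 18 19 20
dp  0  -  -  1  -  -  2  1  -  3  1  -  4  2  2  5  3  2  6  4  2
(- denotes ∞ / unreachable)

4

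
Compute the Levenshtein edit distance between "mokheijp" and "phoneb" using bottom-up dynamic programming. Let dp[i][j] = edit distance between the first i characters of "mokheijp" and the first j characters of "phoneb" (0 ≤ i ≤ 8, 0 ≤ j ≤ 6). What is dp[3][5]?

4

   ''  p  h  o  n  e  b
''  0  1  2  3  4  5  6
 m  1  1  2  3  4  5  6
 o  2  2  2  2  3  4  5
 k  3  3  3  3  3  4  5
 h  4  4  3  4  4  4  5
 e  5  5  4  4  5  4  5
 i  6  6  5  5  5  5  5
 j  7  7  6  6  6  6  6
 p  8  7  7  7  7  7  7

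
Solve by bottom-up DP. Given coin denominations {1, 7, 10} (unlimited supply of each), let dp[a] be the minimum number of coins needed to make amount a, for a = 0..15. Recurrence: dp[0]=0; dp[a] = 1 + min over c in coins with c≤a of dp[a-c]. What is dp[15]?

3

 a  0  1  2  3  4  5  6  7  8  9 10 11 12 13 14 15
dp  0  1  2  3  4  5  6  1  2  3  1  2  3  4  2  3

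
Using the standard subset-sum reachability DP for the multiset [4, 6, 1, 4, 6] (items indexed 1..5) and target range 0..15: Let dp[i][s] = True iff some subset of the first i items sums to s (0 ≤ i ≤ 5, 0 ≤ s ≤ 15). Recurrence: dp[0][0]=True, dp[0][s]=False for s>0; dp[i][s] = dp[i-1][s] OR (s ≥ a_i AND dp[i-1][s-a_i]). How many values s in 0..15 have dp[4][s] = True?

12

i\s   0   1   2   3   4   5   6   7   8   9  10  11  12  13  14  15
  0   T   F   F   F   F   F   F   F   F   F   F   F   F   F   F   F
  1   T   F   F   F   T   F   F   F   F   F   F   F   F   F   F   F
  2   T   F   F   F   T   F   T   F   F   F   T   F   F   F   F   F
  3   T   T   F   F   T   T   T   T   F   F   T   T   F   F   F   F
  4   T   T   F   F   T   T   T   T   T   T   T   T   F   F   T   T
  5   T   T   F   F   T   T   T   T   T   T   T   T   T   T   T   T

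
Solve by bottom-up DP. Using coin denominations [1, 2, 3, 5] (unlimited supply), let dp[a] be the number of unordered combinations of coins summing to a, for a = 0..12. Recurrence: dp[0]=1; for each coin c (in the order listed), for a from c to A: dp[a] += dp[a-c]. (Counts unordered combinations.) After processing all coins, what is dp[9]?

after  coin     0     1     2     3     4     5     6     7     8     9    10    11    12
          1     1     1     1     1     1     1     1     1     1     1     1     1     1
          2     1     1     2     2     3     3     4     4     5     5     6     6     7
          3     1     1     2     3     4     5     7     8    10    12    14    16    19
          5     1     1     2     3     4     6     8    10    13    16    20    24    29

16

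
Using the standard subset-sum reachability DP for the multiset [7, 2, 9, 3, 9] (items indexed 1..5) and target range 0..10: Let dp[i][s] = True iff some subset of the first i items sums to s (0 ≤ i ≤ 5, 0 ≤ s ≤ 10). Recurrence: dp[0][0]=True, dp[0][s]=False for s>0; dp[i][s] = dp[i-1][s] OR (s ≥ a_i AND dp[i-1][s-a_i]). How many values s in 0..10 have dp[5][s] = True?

i\s   0   1   2   3   4   5   6   7   8   9  10
  0   T   F   F   F   F   F   F   F   F   F   F
  1   T   F   F   F   F   F   F   T   F   F   F
  2   T   F   T   F   F   F   F   T   F   T   F
  3   T   F   T   F   F   F   F   T   F   T   F
  4   T   F   T   T   F   T   F   T   F   T   T
  5   T   F   T   T   F   T   F   T   F   T   T

7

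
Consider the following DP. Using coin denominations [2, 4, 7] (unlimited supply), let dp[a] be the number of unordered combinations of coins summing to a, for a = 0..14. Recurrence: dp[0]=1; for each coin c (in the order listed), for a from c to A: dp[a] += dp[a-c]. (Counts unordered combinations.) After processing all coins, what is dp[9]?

1

after  coin     0     1     2     3     4     5     6     7     8     9    10    11    12    13    14
          2     1     0     1     0     1     0     1     0     1     0     1     0     1     0     1
          4     1     0     1     0     2     0     2     0     3     0     3     0     4     0     4
          7     1     0     1     0     2     0     2     1     3     1     3     2     4     2     5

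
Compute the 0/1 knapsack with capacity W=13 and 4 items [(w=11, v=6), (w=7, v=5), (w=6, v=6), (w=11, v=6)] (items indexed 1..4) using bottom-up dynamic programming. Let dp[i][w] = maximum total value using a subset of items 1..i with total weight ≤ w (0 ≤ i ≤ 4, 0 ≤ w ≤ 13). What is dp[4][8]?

i\w   0   1   2   3   4   5   6   7   8   9  10  11  12  13
  0   0   0   0   0   0   0   0   0   0   0   0   0   0   0
  1   0   0   0   0   0   0   0   0   0   0   0   6   6   6
  2   0   0   0   0   0   0   0   5   5   5   5   6   6   6
  3   0   0   0   0   0   0   6   6   6   6   6   6   6  11
  4   0   0   0   0   0   0   6   6   6   6   6   6   6  11

6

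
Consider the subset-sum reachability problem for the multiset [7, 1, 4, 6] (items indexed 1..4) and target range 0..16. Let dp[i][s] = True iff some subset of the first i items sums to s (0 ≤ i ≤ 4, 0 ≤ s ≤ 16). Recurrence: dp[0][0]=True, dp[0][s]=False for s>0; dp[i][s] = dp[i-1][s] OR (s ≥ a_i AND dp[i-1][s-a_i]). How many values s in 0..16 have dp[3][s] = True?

i\s   0   1   2   3   4   5   6   7   8   9  10  11  12  13  14  15  16
  0   T   F   F   F   F   F   F   F   F   F   F   F   F   F   F   F   F
  1   T   F   F   F   F   F   F   T   F   F   F   F   F   F   F   F   F
  2   T   T   F   F   F   F   F   T   T   F   F   F   F   F   F   F   F
  3   T   T   F   F   T   T   F   T   T   F   F   T   T   F   F   F   F
  4   T   T   F   F   T   T   T   T   T   F   T   T   T   T   T   F   F

8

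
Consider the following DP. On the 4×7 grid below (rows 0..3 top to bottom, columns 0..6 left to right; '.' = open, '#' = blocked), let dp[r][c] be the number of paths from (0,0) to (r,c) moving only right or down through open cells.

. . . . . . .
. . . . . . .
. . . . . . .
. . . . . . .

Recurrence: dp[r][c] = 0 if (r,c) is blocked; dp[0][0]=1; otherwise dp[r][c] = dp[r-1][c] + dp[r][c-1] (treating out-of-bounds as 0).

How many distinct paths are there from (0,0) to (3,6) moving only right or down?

r\c   0   1   2   3   4   5   6
  0   1   1   1   1   1   1   1
  1   1   2   3   4   5   6   7
  2   1   3   6  10  15  21  28
  3   1   4  10  20  35  56  84

84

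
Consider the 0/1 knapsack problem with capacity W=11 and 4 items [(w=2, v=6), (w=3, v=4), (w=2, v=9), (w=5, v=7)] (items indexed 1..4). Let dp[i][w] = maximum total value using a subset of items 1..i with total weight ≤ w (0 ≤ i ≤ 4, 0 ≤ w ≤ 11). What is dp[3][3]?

i\w   0   1   2   3   4   5   6   7   8   9  10  11
  0   0   0   0   0   0   0   0   0   0   0   0   0
  1   0   0   6   6   6   6   6   6   6   6   6   6
  2   0   0   6   6   6  10  10  10  10  10  10  10
  3   0   0   9   9  15  15  15  19  19  19  19  19
  4   0   0   9   9  15  15  15  19  19  22  22  22

9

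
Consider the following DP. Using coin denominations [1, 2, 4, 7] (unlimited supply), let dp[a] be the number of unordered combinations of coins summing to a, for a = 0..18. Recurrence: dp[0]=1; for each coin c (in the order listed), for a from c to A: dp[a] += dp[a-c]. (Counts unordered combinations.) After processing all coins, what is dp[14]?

27

after  coin     0     1     2     3     4     5     6     7     8     9    10    11    12    13    14    15    16    17    18
          1     1     1     1     1     1     1     1     1     1     1     1     1     1     1     1     1     1     1     1
          2     1     1     2     2     3     3     4     4     5     5     6     6     7     7     8     8     9     9    10
          4     1     1     2     2     4     4     6     6     9     9    12    12    16    16    20    20    25    25    30
          7     1     1     2     2     4     4     6     7    10    11    14    16    20    22    27    30    36    39    46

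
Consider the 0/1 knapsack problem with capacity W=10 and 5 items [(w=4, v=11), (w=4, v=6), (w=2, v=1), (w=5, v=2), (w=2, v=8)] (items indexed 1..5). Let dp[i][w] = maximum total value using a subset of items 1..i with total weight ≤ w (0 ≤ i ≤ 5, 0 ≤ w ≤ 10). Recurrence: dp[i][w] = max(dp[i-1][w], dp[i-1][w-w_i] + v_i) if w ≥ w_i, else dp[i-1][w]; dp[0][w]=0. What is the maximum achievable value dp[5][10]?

25

i\w   0   1   2   3   4   5   6   7   8   9  10
  0   0   0   0   0   0   0   0   0   0   0   0
  1   0   0   0   0  11  11  11  11  11  11  11
  2   0   0   0   0  11  11  11  11  17  17  17
  3   0   0   1   1  11  11  12  12  17  17  18
  4   0   0   1   1  11  11  12  12  17  17  18
  5   0   0   8   8  11  11  19  19  20  20  25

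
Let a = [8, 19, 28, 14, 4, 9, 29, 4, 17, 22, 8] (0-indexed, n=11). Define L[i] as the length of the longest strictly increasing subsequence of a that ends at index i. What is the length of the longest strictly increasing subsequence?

   i    0    1    2    3    4    5    6    7    8    9   10
a[i]    8   19   28   14    4    9   29    4   17   22    8
L[i]    1    2    3    2    1    2    4    1    3    4    2

4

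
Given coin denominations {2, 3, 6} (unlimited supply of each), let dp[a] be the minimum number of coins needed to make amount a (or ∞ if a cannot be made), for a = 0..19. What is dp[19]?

 a  0  1  2  3  4  5  6  7  8  9 10 11 12 13 14 15 16 17 18 19
dp  0  -  1  1  2  2  1  3  2  2  3  3  2  4  3  3  4  4  3  5
(- denotes ∞ / unreachable)

5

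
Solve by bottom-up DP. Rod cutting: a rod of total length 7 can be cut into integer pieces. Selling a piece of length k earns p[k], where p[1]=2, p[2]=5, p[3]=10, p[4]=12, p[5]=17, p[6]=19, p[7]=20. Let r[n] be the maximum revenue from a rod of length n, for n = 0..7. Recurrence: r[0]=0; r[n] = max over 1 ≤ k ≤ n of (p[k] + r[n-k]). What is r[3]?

10

   n    0    1    2    3    4    5    6    7
r[n]    0    2    5   10   12   17   20   22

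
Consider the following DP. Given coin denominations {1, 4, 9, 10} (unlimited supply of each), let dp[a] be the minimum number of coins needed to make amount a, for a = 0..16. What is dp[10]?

 a  0  1  2  3  4  5  6  7  8  9 10 11 12 13 14 15 16
dp  0  1  2  3  1  2  3  4  2  1  1  2  3  2  2  3  4

1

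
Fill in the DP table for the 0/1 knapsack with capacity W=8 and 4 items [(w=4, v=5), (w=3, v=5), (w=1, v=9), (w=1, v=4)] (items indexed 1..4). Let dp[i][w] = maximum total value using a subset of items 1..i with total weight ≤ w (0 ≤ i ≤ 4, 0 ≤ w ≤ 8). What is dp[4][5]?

18

i\w   0   1   2   3   4   5   6   7   8
  0   0   0   0   0   0   0   0   0   0
  1   0   0   0   0   5   5   5   5   5
  2   0   0   0   5   5   5   5  10  10
  3   0   9   9   9  14  14  14  14  19
  4   0   9  13  13  14  18  18  18  19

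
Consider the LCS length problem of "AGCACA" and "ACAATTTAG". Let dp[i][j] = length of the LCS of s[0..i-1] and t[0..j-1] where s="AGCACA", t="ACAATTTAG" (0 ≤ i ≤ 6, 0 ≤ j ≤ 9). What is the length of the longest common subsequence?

   ''  A  C  A  A  T  T  T  A  G
''  0  0  0  0  0  0  0  0  0  0
 A  0  1  1  1  1  1  1  1  1  1
 G  0  1  1  1  1  1  1  1  1  2
 C  0  1  2  2  2  2  2  2  2  2
 A  0  1  2  3  3  3  3  3  3  3
 C  0  1  2  3  3  3  3  3  3  3
 A  0  1  2  3  4  4  4  4  4  4

4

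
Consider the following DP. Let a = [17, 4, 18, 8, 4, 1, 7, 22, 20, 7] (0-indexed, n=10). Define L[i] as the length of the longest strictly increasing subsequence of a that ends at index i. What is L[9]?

2

   i    0    1    2    3    4    5    6    7    8    9
a[i]   17    4   18    8    4    1    7   22   20    7
L[i]    1    1    2    2    1    1    2    3    3    2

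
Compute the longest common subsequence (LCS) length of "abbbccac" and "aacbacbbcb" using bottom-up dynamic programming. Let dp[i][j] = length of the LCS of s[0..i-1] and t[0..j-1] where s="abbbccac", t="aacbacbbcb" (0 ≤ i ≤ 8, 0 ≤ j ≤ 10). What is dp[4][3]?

1

   ''  a  a  c  b  a  c  b  b  c  b
''  0  0  0  0  0  0  0  0  0  0  0
 a  0  1  1  1  1  1  1  1  1  1  1
 b  0  1  1  1  2  2  2  2  2  2  2
 b  0  1  1  1  2  2  2  3  3  3  3
 b  0  1  1  1  2  2  2  3  4  4  4
 c  0  1  1  2  2  2  3  3  4  5  5
 c  0  1  1  2  2  2  3  3  4  5  5
 a  0  1  2  2  2  3  3  3  4  5  5
 c  0  1  2  3  3  3  4  4  4  5  5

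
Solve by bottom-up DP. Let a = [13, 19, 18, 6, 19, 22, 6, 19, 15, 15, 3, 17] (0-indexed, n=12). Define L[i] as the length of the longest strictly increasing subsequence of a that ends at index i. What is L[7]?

3

   i    0    1    2    3    4    5    6    7    8    9   10   11
a[i]   13   19   18    6   19   22    6   19   15   15    3   17
L[i]    1    2    2    1    3    4    1    3    2    2    1    3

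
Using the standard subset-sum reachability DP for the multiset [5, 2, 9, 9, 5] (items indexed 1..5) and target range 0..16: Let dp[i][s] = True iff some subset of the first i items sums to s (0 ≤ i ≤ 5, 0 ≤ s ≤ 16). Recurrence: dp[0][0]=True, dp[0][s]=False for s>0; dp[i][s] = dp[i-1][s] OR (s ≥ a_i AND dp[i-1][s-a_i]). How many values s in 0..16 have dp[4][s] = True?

i\s   0   1   2   3   4   5   6   7   8   9  10  11  12  13  14  15  16
  0   T   F   F   F   F   F   F   F   F   F   F   F   F   F   F   F   F
  1   T   F   F   F   F   T   F   F   F   F   F   F   F   F   F   F   F
  2   T   F   T   F   F   T   F   T   F   F   F   F   F   F   F   F   F
  3   T   F   T   F   F   T   F   T   F   T   F   T   F   F   T   F   T
  4   T   F   T   F   F   T   F   T   F   T   F   T   F   F   T   F   T
  5   T   F   T   F   F   T   F   T   F   T   T   T   T   F   T   F   T

8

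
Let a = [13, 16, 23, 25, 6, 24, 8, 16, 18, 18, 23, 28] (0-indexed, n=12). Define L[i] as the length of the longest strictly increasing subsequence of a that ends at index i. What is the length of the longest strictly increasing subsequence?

   i    0    1    2    3    4    5    6    7    8    9   10   11
a[i]   13   16   23   25    6   24    8   16   18   18   23   28
L[i]    1    2    3    4    1    4    2    3    4    4    5    6

6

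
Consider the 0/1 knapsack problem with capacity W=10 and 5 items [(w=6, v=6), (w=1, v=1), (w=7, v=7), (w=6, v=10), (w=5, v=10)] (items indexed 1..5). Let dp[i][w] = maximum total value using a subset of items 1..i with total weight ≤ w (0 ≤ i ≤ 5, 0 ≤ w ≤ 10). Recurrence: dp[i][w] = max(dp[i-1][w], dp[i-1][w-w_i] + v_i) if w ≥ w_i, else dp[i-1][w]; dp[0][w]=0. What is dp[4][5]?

i\w   0   1   2   3   4   5   6   7   8   9  10
  0   0   0   0   0   0   0   0   0   0   0   0
  1   0   0   0   0   0   0   6   6   6   6   6
  2   0   1   1   1   1   1   6   7   7   7   7
  3   0   1   1   1   1   1   6   7   8   8   8
  4   0   1   1   1   1   1  10  11  11  11  11
  5   0   1   1   1   1  10  11  11  11  11  11

1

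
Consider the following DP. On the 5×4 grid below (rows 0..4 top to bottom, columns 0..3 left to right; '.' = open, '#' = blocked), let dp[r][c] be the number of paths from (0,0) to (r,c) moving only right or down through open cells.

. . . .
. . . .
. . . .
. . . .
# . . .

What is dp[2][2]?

6

r\c   0   1   2   3
  0   1   1   1   1
  1   1   2   3   4
  2   1   3   6  10
  3   1   4  10  20
  4   0   4  14  34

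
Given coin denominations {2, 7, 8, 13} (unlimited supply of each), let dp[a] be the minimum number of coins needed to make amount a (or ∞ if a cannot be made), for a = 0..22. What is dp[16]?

 a  0  1  2  3  4  5  6  7  8  9 10 11 12 13 14 15 16 17 18 19 20 21 22
dp  0  -  1  -  2  -  3  1  1  2  2  3  3  1  2  2  2  3  3  4  2  2  3
(- denotes ∞ / unreachable)

2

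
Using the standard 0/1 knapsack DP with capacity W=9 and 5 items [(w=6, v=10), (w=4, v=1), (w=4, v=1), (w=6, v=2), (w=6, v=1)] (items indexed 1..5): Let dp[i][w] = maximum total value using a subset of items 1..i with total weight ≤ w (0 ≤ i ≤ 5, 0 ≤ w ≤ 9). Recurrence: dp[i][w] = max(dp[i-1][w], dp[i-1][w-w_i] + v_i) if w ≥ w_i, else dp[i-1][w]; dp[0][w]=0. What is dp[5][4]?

i\w   0   1   2   3   4   5   6   7   8   9
  0   0   0   0   0   0   0   0   0   0   0
  1   0   0   0   0   0   0  10  10  10  10
  2   0   0   0   0   1   1  10  10  10  10
  3   0   0   0   0   1   1  10  10  10  10
  4   0   0   0   0   1   1  10  10  10  10
  5   0   0   0   0   1   1  10  10  10  10

1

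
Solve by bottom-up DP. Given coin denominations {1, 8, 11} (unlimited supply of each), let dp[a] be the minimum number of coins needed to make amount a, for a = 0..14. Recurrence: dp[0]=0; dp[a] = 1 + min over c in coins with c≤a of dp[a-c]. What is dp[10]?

3

 a  0  1  2  3  4  5  6  7  8  9 10 11 12 13 14
dp  0  1  2  3  4  5  6  7  1  2  3  1  2  3  4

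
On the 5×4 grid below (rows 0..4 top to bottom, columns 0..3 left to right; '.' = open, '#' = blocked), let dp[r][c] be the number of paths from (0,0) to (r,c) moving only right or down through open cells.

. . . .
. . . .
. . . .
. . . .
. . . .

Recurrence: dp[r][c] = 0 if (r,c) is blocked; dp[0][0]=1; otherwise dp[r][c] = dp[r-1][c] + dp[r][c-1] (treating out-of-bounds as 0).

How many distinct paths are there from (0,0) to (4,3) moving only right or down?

r\c   0   1   2   3
  0   1   1   1   1
  1   1   2   3   4
  2   1   3   6  10
  3   1   4  10  20
  4   1   5  15  35

35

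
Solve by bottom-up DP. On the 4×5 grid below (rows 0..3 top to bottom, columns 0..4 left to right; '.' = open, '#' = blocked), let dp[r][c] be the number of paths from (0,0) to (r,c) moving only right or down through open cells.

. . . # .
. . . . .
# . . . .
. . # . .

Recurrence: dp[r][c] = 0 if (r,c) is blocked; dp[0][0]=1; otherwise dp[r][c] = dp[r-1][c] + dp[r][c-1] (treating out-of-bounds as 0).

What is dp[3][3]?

r\c   0   1   2   3   4
  0   1   1   1   0   0
  1   1   2   3   3   3
  2   0   2   5   8  11
  3   0   2   0   8  19

8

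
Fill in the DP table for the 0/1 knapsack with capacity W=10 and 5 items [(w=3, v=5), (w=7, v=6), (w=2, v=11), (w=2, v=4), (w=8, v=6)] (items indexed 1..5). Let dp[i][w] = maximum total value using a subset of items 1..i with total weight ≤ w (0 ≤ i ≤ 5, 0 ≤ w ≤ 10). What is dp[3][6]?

16

i\w   0   1   2   3   4   5   6   7   8   9  10
  0   0   0   0   0   0   0   0   0   0   0   0
  1   0   0   0   5   5   5   5   5   5   5   5
  2   0   0   0   5   5   5   5   6   6   6  11
  3   0   0  11  11  11  16  16  16  16  17  17
  4   0   0  11  11  15  16  16  20  20  20  20
  5   0   0  11  11  15  16  16  20  20  20  20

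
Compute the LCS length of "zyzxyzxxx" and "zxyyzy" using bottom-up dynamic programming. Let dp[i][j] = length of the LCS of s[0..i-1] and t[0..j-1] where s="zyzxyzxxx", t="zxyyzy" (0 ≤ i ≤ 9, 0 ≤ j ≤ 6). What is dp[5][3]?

   ''  z  x  y  y  z  y
''  0  0  0  0  0  0  0
 z  0  1  1  1  1  1  1
 y  0  1  1  2  2  2  2
 z  0  1  1  2  2  3  3
 x  0  1  2  2  2  3  3
 y  0  1  2  3  3  3  4
 z  0  1  2  3  3  4  4
 x  0  1  2  3  3  4  4
 x  0  1  2  3  3  4  4
 x  0  1  2  3  3  4  4

3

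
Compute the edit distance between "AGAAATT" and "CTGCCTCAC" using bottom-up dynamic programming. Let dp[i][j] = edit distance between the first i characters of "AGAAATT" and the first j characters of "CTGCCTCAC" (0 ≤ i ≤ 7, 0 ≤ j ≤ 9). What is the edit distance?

8

   ''  C  T  G  C  C  T  C  A  C
''  0  1  2  3  4  5  6  7  8  9
 A  1  1  2  3  4  5  6  7  7  8
 G  2  2  2  2  3  4  5  6  7  8
 A  3  3  3  3  3  4  5  6  6  7
 A  4  4  4  4  4  4  5  6  6  7
 A  5  5  5  5  5  5  5  6  6  7
 T  6  6  5  6  6  6  5  6  7  7
 T  7  7  6  6  7  7  6  6  7  8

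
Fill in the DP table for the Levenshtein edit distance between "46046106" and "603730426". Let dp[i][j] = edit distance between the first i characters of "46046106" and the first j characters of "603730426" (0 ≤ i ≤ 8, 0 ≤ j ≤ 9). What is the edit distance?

6

   ''  6  0  3  7  3  0  4  2  6
''  0  1  2  3  4  5  6  7  8  9
 4  1  1  2  3  4  5  6  6  7  8
 6  2  1  2  3  4  5  6  7  7  7
 0  3  2  1  2  3  4  5  6  7  8
 4  4  3  2  2  3  4  5  5  6  7
 6  5  4  3  3  3  4  5  6  6  6
 1  6  5  4  4  4  4  5  6  7  7
 0  7  6  5  5  5  5  4  5  6  7
 6  8  7  6  6  6  6  5  5  6  6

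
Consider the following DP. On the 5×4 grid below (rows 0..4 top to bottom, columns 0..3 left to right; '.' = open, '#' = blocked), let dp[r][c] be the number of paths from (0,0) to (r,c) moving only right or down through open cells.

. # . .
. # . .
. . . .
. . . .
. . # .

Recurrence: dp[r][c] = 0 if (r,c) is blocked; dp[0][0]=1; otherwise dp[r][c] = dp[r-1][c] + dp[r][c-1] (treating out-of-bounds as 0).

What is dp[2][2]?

r\c   0   1   2   3
  0   1   0   0   0
  1   1   0   0   0
  2   1   1   1   1
  3   1   2   3   4
  4   1   3   0   4

1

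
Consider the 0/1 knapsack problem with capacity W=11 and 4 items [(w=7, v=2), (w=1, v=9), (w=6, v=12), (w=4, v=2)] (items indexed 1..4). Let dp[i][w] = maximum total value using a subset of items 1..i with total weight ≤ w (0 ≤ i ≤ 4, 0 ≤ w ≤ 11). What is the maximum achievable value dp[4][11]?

i\w   0   1   2   3   4   5   6   7   8   9  10  11
  0   0   0   0   0   0   0   0   0   0   0   0   0
  1   0   0   0   0   0   0   0   2   2   2   2   2
  2   0   9   9   9   9   9   9   9  11  11  11  11
  3   0   9   9   9   9   9  12  21  21  21  21  21
  4   0   9   9   9   9  11  12  21  21  21  21  23

23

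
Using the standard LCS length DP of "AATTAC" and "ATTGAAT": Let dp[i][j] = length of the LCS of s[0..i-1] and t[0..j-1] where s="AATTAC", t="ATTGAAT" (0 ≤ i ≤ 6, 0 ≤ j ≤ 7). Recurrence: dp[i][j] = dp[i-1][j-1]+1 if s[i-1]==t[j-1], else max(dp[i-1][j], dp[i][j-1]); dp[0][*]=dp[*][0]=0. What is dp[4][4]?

   ''  A  T  T  G  A  A  T
''  0  0  0  0  0  0  0  0
 A  0  1  1  1  1  1  1  1
 A  0  1  1  1  1  2  2  2
 T  0  1  2  2  2  2  2  3
 T  0  1  2  3  3  3  3  3
 A  0  1  2  3  3  4  4  4
 C  0  1  2  3  3  4  4  4

3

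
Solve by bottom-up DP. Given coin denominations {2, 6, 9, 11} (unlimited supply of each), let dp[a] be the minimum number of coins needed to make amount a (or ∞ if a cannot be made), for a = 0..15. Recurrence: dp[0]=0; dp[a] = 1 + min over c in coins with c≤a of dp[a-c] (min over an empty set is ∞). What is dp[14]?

 a  0  1  2  3  4  5  6  7  8  9 10 11 12 13 14 15
dp  0  -  1  -  2  -  1  -  2  1  3  1  2  2  3  2
(- denotes ∞ / unreachable)

3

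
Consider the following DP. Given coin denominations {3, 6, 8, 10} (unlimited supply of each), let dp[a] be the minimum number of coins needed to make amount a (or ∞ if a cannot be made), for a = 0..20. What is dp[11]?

 a  0  1  2  3  4  5  6  7  8  9 10 11 12 13 14 15 16 17 18 19 20
dp  0  -  -  1  -  -  1  -  1  2  1  2  2  2  2  3  2  3  2  3  2
(- denotes ∞ / unreachable)

2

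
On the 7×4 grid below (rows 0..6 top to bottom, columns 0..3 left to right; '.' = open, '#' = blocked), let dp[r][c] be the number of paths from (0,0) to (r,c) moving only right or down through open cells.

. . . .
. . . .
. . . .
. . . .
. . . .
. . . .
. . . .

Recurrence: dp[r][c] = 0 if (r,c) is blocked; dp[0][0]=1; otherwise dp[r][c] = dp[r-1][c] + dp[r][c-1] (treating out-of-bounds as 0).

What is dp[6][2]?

r\c   0   1   2   3
  0   1   1   1   1
  1   1   2   3   4
  2   1   3   6  10
  3   1   4  10  20
  4   1   5  15  35
  5   1   6  21  56
  6   1   7  28  84

28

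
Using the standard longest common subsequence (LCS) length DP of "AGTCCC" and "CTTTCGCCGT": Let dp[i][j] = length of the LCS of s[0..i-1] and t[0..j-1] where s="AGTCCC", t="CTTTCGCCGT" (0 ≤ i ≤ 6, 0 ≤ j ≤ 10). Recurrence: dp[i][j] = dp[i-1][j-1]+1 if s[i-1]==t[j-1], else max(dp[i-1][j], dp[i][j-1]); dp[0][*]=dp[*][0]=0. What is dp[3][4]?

   ''  C  T  T  T  C  G  C  C  G  T
''  0  0  0  0  0  0  0  0  0  0  0
 A  0  0  0  0  0  0  0  0  0  0  0
 G  0  0  0  0  0  0  1  1  1  1  1
 T  0  0  1  1  1  1  1  1  1  1  2
 C  0  1  1  1  1  2  2  2  2  2  2
 C  0  1  1  1  1  2  2  3  3  3  3
 C  0  1  1  1  1  2  2  3  4  4  4

1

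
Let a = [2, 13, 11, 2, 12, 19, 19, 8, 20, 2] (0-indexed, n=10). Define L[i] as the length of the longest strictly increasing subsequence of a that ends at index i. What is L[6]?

4

   i    0    1    2    3    4    5    6    7    8    9
a[i]    2   13   11    2   12   19   19    8   20    2
L[i]    1    2    2    1    3    4    4    2    5    1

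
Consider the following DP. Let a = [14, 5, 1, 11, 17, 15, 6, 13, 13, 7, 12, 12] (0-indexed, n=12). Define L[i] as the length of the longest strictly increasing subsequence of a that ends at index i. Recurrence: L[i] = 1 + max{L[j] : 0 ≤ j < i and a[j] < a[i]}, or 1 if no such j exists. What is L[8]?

   i    0    1    2    3    4    5    6    7    8    9   10   11
a[i]   14    5    1   11   17   15    6   13   13    7   12   12
L[i]    1    1    1    2    3    3    2    3    3    3    4    4

3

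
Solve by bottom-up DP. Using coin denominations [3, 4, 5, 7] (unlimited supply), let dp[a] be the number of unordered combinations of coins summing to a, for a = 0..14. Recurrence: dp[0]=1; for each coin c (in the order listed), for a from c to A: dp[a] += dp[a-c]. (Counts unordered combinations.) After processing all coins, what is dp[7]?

after  coin     0     1     2     3     4     5     6     7     8     9    10    11    12    13    14
          3     1     0     0     1     0     0     1     0     0     1     0     0     1     0     0
          4     1     0     0     1     1     0     1     1     1     1     1     1     2     1     1
          5     1     0     0     1     1     1     1     1     2     2     2     2     3     3     3
          7     1     0     0     1     1     1     1     2     2     2     3     3     4     4     5

2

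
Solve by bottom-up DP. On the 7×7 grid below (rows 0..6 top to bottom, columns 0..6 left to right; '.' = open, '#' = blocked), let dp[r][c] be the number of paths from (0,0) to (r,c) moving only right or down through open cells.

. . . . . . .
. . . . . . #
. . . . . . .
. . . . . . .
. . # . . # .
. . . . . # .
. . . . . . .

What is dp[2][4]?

r\c   0   1   2   3   4   5   6
  0   1   1   1   1   1   1   1
  1   1   2   3   4   5   6   0
  2   1   3   6  10  15  21  21
  3   1   4  10  20  35  56  77
  4   1   5   0  20  55   0  77
  5   1   6   6  26  81   0  77
  6   1   7  13  39 120 120 197

15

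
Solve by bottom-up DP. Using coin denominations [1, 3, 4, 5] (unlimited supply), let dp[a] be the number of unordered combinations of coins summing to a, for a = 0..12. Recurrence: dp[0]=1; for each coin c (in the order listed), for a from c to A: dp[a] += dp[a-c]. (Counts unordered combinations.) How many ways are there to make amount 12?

17

after  coin     0     1     2     3     4     5     6     7     8     9    10    11    12
          1     1     1     1     1     1     1     1     1     1     1     1     1     1
          3     1     1     1     2     2     2     3     3     3     4     4     4     5
          4     1     1     1     2     3     3     4     5     6     7     8     9    11
          5     1     1     1     2     3     4     5     6     8    10    12    14    17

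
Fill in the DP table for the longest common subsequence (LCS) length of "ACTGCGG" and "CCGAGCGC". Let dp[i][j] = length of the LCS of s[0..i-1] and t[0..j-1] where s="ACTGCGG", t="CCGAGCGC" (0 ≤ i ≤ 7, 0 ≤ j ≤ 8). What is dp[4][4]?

2

   ''  C  C  G  A  G  C  G  C
''  0  0  0  0  0  0  0  0  0
 A  0  0  0  0  1  1  1  1  1
 C  0  1  1  1  1  1  2  2  2
 T  0  1  1  1  1  1  2  2  2
 G  0  1  1  2  2  2  2  3  3
 C  0  1  2  2  2  2  3  3  4
 G  0  1  2  3  3  3  3  4  4
 G  0  1  2  3  3  4  4  4  4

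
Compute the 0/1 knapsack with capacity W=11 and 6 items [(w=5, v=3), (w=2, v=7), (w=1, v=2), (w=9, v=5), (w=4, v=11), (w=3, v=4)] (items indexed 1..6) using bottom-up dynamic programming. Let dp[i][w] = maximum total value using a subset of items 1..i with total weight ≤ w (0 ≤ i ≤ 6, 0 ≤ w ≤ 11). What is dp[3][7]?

i\w   0   1   2   3   4   5   6   7   8   9  10  11
  0   0   0   0   0   0   0   0   0   0   0   0   0
  1   0   0   0   0   0   3   3   3   3   3   3   3
  2   0   0   7   7   7   7   7  10  10  10  10  10
  3   0   2   7   9   9   9   9  10  12  12  12  12
  4   0   2   7   9   9   9   9  10  12  12  12  12
  5   0   2   7   9  11  13  18  20  20  20  20  21
  6   0   2   7   9  11  13  18  20  20  22  24  24

10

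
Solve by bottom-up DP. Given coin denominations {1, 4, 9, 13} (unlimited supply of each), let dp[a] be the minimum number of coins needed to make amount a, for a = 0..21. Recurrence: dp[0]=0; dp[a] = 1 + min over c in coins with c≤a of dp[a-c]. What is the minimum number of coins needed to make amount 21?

 a  0  1  2  3  4  5  6  7  8  9 10 11 12 13 14 15 16 17 18 19 20 21
dp  0  1  2  3  1  2  3  4  2  1  2  3  3  1  2  3  4  2  2  3  4  3

3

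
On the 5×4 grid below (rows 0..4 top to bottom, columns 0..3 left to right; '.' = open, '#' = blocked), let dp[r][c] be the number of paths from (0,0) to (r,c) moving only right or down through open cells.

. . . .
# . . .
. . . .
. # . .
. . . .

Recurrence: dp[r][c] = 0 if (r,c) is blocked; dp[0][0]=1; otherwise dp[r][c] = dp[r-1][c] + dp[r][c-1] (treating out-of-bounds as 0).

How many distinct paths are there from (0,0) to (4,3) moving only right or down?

12

r\c   0   1   2   3
  0   1   1   1   1
  1   0   1   2   3
  2   0   1   3   6
  3   0   0   3   9
  4   0   0   3  12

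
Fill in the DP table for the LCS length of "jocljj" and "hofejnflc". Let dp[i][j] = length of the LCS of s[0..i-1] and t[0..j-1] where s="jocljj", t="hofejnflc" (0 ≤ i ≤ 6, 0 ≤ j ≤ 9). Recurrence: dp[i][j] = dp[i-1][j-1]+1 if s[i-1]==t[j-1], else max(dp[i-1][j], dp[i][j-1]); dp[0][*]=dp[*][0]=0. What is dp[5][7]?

2

   ''  h  o  f  e  j  n  f  l  c
''  0  0  0  0  0  0  0  0  0  0
 j  0  0  0  0  0  1  1  1  1  1
 o  0  0  1  1  1  1  1  1  1  1
 c  0  0  1  1  1  1  1  1  1  2
 l  0  0  1  1  1  1  1  1  2  2
 j  0  0  1  1  1  2  2  2  2  2
 j  0  0  1  1  1  2  2  2  2  2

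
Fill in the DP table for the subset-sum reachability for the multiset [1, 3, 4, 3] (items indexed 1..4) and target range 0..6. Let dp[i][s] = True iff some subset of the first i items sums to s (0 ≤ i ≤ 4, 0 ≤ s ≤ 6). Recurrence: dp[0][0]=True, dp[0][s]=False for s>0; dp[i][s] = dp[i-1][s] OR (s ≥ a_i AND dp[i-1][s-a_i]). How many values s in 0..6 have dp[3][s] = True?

5

i\s   0   1   2   3   4   5   6
  0   T   F   F   F   F   F   F
  1   T   T   F   F   F   F   F
  2   T   T   F   T   T   F   F
  3   T   T   F   T   T   T   F
  4   T   T   F   T   T   T   T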